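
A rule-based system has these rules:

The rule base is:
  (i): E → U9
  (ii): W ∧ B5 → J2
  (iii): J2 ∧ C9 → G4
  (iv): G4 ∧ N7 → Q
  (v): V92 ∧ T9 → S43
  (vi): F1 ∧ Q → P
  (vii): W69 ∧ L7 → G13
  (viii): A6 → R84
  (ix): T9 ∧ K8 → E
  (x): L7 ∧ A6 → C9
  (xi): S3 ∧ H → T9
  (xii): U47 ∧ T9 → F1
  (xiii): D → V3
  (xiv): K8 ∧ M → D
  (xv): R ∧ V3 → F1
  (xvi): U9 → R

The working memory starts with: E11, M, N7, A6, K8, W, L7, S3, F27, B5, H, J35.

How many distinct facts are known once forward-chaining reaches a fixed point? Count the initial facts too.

25

Round 1 — (ii), (viii), (x), (xi), (xiv), derive J2, R84, C9, T9, D.
Round 2 — (iii), (ix), (xiii), derive G4, E, V3.
Round 3 — (i), (iv), derive U9, Q.
Round 4 — (xvi), derive R.
Round 5 — (xv), derive F1.
Round 6 — (vi), derive P.
Closure: {A6, B5, C9, D, E, E11, F1, F27, G4, H, J2, J35, K8, L7, M, N7, P, Q, R, R84, S3, T9, U9, V3, W} — 25 facts.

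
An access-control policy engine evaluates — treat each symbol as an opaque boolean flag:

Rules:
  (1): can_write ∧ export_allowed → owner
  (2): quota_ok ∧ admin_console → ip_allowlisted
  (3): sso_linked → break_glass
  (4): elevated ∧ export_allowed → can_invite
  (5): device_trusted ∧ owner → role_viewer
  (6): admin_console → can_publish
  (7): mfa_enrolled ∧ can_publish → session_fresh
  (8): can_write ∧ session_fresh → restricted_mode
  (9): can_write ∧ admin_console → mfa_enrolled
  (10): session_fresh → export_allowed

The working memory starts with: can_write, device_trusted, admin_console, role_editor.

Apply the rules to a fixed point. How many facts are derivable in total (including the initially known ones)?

Round 1 — (6), (9), derive can_publish, mfa_enrolled.
Round 2 — (7), derive session_fresh.
Round 3 — (8), (10), derive restricted_mode, export_allowed.
Round 4 — (1), derive owner.
Round 5 — (5), derive role_viewer.
Closure: {admin_console, can_publish, can_write, device_trusted, export_allowed, mfa_enrolled, owner, restricted_mode, role_editor, role_viewer, session_fresh} — 11 facts.

11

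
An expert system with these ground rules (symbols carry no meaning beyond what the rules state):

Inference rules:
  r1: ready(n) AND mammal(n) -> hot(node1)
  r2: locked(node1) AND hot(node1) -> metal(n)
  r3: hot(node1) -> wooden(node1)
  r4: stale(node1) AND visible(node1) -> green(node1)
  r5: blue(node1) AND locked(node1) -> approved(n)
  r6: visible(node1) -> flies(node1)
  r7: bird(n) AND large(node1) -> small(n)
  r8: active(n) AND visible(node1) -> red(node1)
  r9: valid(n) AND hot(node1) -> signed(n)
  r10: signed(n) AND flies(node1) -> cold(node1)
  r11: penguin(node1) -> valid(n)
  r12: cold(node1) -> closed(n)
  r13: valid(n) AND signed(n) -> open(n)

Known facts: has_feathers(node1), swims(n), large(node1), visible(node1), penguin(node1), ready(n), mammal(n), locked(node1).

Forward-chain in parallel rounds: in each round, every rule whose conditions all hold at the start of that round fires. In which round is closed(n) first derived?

4

Round 1: r1 [ready(n) AND mammal(n) -> hot(node1)]; r6 [visible(node1) -> flies(node1)]; r11 [penguin(node1) -> valid(n)]. New: hot(node1), flies(node1), valid(n).
Round 2: r2 [locked(node1) AND hot(node1) -> metal(n)]; r3 [hot(node1) -> wooden(node1)]; r9 [valid(n) AND hot(node1) -> signed(n)]. New: metal(n), wooden(node1), signed(n).
Round 3: r10 [signed(n) AND flies(node1) -> cold(node1)]; r13 [valid(n) AND signed(n) -> open(n)]. New: cold(node1), open(n).
Round 4: r12 [cold(node1) -> closed(n)]. New: closed(n).
closed(n) first appears in round 4.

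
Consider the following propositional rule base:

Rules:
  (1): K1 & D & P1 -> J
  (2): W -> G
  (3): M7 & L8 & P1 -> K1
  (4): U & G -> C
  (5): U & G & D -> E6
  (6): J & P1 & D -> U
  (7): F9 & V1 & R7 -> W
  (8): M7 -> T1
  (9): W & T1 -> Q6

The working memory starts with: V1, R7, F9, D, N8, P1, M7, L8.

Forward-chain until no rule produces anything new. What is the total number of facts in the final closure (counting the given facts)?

Round 1 fires (3), (7), (8), giving K1, W, T1.
Round 2 fires (1), (2), (9), giving J, G, Q6.
Round 3 fires (6), giving U.
Round 4 fires (4), (5), giving C, E6.
Closure: {C, D, E6, F9, G, J, K1, L8, M7, N8, P1, Q6, R7, T1, U, V1, W} — 17 facts.

17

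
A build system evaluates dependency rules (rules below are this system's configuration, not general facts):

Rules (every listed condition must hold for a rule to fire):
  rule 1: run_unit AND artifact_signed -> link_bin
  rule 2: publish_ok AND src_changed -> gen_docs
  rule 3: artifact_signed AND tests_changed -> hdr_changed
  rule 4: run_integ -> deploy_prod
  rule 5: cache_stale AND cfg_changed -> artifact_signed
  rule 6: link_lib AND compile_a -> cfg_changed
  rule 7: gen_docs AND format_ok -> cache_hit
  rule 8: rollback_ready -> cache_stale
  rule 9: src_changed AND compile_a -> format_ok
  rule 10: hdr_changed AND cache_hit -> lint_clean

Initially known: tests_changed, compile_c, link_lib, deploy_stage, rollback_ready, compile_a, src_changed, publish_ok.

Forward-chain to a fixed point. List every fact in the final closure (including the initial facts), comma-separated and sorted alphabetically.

Round 1 fires rule 2, rule 6, rule 8, rule 9, giving gen_docs, cfg_changed, cache_stale, format_ok.
Round 2 fires rule 5, rule 7, giving artifact_signed, cache_hit.
Round 3 fires rule 3, giving hdr_changed.
Round 4 fires rule 10, giving lint_clean.

artifact_signed, cache_hit, cache_stale, cfg_changed, compile_a, compile_c, deploy_stage, format_ok, gen_docs, hdr_changed, link_lib, lint_clean, publish_ok, rollback_ready, src_changed, tests_changed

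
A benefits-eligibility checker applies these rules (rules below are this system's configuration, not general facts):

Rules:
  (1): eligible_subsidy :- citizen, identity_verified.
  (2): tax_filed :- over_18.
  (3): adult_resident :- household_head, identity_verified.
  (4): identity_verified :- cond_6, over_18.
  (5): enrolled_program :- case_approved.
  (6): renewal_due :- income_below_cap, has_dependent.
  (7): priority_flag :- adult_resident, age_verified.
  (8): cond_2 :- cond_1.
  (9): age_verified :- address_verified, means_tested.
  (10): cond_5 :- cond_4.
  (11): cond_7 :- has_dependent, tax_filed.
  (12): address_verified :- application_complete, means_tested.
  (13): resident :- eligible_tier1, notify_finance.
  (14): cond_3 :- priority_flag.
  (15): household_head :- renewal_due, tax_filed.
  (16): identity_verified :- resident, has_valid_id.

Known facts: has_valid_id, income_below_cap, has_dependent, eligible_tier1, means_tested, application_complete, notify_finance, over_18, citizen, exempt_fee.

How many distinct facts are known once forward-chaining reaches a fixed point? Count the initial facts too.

Round 1: (2) [tax_filed :- over_18.]; (6) [renewal_due :- income_below_cap, has_dependent.]; (12) [address_verified :- application_complete, means_tested.]; (13) [resident :- eligible_tier1, notify_finance.]. Adds tax_filed, renewal_due, address_verified, resident.
Round 2: (9) [age_verified :- address_verified, means_tested.]; (11) [cond_7 :- has_dependent, tax_filed.]; (15) [household_head :- renewal_due, tax_filed.]; (16) [identity_verified :- resident, has_valid_id.]. Adds age_verified, cond_7, household_head, identity_verified.
Round 3: (1) [eligible_subsidy :- citizen, identity_verified.]; (3) [adult_resident :- household_head, identity_verified.]. Adds eligible_subsidy, adult_resident.
Round 4: (7) [priority_flag :- adult_resident, age_verified.]. Adds priority_flag.
Round 5: (14) [cond_3 :- priority_flag.]. Adds cond_3.
Closure: {address_verified, adult_resident, age_verified, application_complete, citizen, cond_3, cond_7, eligible_subsidy, eligible_tier1, exempt_fee, has_dependent, has_valid_id, household_head, identity_verified, income_below_cap, means_tested, notify_finance, over_18, priority_flag, renewal_due, resident, tax_filed} — 22 facts.

22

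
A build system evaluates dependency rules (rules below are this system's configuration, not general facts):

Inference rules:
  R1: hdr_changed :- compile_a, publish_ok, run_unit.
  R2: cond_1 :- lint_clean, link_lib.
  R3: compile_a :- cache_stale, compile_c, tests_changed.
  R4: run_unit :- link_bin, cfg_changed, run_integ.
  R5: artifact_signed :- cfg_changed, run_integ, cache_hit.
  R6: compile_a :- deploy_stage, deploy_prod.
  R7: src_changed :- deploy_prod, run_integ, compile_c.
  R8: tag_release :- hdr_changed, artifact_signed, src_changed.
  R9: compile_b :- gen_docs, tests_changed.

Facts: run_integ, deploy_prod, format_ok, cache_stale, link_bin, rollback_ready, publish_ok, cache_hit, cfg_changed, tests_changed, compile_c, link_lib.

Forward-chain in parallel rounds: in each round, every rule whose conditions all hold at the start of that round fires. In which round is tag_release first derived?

3

[1] R3 [compile_a :- cache_stale, compile_c, tests_changed.]; R4 [run_unit :- link_bin, cfg_changed, run_integ.]; R5 [artifact_signed :- cfg_changed, run_integ, cache_hit.]; R7 [src_changed :- deploy_prod, run_integ, compile_c.]. ⇒ new: compile_a, run_unit, artifact_signed, src_changed.
[2] R1 [hdr_changed :- compile_a, publish_ok, run_unit.]. ⇒ new: hdr_changed.
[3] R8 [tag_release :- hdr_changed, artifact_signed, src_changed.]. ⇒ new: tag_release.
tag_release first appears in round 3.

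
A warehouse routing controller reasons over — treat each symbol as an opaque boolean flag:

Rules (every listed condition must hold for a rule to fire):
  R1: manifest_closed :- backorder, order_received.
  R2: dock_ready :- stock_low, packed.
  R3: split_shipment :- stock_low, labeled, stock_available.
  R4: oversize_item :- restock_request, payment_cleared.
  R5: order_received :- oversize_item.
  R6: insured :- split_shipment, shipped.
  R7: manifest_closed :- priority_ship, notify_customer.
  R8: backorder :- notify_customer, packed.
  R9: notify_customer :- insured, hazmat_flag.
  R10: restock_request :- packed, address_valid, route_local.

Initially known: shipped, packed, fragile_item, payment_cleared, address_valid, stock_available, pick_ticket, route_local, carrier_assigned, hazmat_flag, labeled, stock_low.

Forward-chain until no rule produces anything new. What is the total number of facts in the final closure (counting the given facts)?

21

Round 1: R2 [dock_ready :- stock_low, packed.]; R3 [split_shipment :- stock_low, labeled, stock_available.]; R10 [restock_request :- packed, address_valid, route_local.]. Adds dock_ready, split_shipment, restock_request.
Round 2: R4 [oversize_item :- restock_request, payment_cleared.]; R6 [insured :- split_shipment, shipped.]. Adds oversize_item, insured.
Round 3: R5 [order_received :- oversize_item.]; R9 [notify_customer :- insured, hazmat_flag.]. Adds order_received, notify_customer.
Round 4: R8 [backorder :- notify_customer, packed.]. Adds backorder.
Round 5: R1 [manifest_closed :- backorder, order_received.]. Adds manifest_closed.
Closure: {address_valid, backorder, carrier_assigned, dock_ready, fragile_item, hazmat_flag, insured, labeled, manifest_closed, notify_customer, order_received, oversize_item, packed, payment_cleared, pick_ticket, restock_request, route_local, shipped, split_shipment, stock_available, stock_low} — 21 facts.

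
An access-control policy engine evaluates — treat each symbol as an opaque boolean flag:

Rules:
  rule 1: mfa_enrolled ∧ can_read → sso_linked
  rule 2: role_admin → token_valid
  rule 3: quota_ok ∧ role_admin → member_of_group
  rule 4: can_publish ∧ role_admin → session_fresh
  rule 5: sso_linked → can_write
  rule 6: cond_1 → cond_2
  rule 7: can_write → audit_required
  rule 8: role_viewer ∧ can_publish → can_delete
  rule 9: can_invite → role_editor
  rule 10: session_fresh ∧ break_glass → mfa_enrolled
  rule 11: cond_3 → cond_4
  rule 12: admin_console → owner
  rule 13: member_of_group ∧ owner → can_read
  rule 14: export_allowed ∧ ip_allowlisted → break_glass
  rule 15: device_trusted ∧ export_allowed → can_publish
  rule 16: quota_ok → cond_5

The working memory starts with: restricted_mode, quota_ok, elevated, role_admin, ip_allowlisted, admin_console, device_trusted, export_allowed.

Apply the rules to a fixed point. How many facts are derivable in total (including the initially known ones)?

Round 1 fires rule 2, rule 3, rule 12, rule 14, rule 15, rule 16, giving token_valid, member_of_group, owner, break_glass, can_publish, cond_5.
Round 2 fires rule 4, rule 13, giving session_fresh, can_read.
Round 3 fires rule 10, giving mfa_enrolled.
Round 4 fires rule 1, giving sso_linked.
Round 5 fires rule 5, giving can_write.
Round 6 fires rule 7, giving audit_required.
Closure: {admin_console, audit_required, break_glass, can_publish, can_read, can_write, cond_5, device_trusted, elevated, export_allowed, ip_allowlisted, member_of_group, mfa_enrolled, owner, quota_ok, restricted_mode, role_admin, session_fresh, sso_linked, token_valid} — 20 facts.

20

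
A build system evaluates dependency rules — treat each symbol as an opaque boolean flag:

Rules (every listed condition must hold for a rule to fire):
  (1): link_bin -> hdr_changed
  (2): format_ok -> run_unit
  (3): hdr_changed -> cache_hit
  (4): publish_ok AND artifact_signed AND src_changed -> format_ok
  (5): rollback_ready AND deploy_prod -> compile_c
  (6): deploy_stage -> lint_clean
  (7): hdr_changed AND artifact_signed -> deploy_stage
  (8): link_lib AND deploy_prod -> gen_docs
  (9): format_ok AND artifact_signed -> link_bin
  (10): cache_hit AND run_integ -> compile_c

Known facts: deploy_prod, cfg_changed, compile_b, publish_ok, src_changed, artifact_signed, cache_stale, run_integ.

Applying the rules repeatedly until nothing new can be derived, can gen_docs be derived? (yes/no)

Round 1 fires (4), giving format_ok.
Round 2 fires (2), (9), giving run_unit, link_bin.
Round 3 fires (1), giving hdr_changed.
Round 4 fires (3), (7), giving cache_hit, deploy_stage.
Round 5 fires (6), (10), giving lint_clean, compile_c.
Fixed point reached. gen_docs is concluded only by (8); (8) needs link_lib (never derived).

no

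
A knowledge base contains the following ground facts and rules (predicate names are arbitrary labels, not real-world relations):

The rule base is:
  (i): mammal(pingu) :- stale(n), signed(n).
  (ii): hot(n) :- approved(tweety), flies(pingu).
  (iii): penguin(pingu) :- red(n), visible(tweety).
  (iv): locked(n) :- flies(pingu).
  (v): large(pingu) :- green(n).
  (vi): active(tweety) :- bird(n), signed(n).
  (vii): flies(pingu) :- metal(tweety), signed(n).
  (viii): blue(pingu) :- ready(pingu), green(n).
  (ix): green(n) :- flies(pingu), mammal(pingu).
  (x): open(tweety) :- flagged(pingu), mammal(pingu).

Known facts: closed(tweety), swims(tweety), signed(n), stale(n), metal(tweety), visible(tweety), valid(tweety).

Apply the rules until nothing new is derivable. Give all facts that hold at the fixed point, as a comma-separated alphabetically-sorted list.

closed(tweety), flies(pingu), green(n), large(pingu), locked(n), mammal(pingu), metal(tweety), signed(n), stale(n), swims(tweety), valid(tweety), visible(tweety)

Round 1: (i) [mammal(pingu) :- stale(n), signed(n).]; (vii) [flies(pingu) :- metal(tweety), signed(n).]. New: mammal(pingu), flies(pingu).
Round 2: (iv) [locked(n) :- flies(pingu).]; (ix) [green(n) :- flies(pingu), mammal(pingu).]. New: locked(n), green(n).
Round 3: (v) [large(pingu) :- green(n).]. New: large(pingu).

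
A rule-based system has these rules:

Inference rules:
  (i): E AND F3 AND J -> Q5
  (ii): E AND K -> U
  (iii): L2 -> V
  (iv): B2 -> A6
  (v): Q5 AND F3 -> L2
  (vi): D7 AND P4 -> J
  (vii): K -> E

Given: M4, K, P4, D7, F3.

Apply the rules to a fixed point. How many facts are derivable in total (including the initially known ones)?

11

Round 1 — (vi), (vii), derive J, E.
Round 2 — (i), (ii), derive Q5, U.
Round 3 — (v), derive L2.
Round 4 — (iii), derive V.
Closure: {D7, E, F3, J, K, L2, M4, P4, Q5, U, V} — 11 facts.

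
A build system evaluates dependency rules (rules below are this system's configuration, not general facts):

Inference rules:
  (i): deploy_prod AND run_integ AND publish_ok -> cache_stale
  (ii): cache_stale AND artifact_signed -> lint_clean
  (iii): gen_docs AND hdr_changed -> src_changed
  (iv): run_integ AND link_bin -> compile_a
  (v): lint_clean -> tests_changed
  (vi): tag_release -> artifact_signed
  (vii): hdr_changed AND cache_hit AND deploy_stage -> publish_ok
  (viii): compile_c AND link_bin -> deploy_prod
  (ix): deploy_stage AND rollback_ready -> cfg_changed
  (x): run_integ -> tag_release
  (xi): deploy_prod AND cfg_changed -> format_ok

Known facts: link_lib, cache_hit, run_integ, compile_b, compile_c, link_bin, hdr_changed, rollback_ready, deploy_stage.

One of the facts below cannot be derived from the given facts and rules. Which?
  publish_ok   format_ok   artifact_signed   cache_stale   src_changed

[1] (iv) [run_integ AND link_bin -> compile_a]; (vii) [hdr_changed AND cache_hit AND deploy_stage -> publish_ok]; (viii) [compile_c AND link_bin -> deploy_prod]; (ix) [deploy_stage AND rollback_ready -> cfg_changed]; (x) [run_integ -> tag_release]. ⇒ new: compile_a, publish_ok, deploy_prod, cfg_changed, tag_release.
[2] (i) [deploy_prod AND run_integ AND publish_ok -> cache_stale]; (vi) [tag_release -> artifact_signed]; (xi) [deploy_prod AND cfg_changed -> format_ok]. ⇒ new: cache_stale, artifact_signed, format_ok.
[3] (ii) [cache_stale AND artifact_signed -> lint_clean]. ⇒ new: lint_clean.
[4] (v) [lint_clean -> tests_changed]. ⇒ new: tests_changed.
Derived: cache_stale (round 2), format_ok (round 2), publish_ok (round 1), artifact_signed (round 2). src_changed never appears in any round.

src_changed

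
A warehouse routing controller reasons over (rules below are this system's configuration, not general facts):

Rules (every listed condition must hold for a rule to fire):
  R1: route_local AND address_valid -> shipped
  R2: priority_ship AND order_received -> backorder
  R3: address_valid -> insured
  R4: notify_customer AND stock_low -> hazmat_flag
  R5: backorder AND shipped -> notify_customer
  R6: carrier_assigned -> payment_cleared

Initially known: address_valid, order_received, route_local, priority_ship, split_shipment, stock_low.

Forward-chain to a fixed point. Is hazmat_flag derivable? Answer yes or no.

Round 1 fires R1, R2, R3, giving shipped, backorder, insured.
Round 2 fires R5, giving notify_customer.
Round 3 fires R4, giving hazmat_flag.
hazmat_flag appears in round 3, so it is derivable.

yes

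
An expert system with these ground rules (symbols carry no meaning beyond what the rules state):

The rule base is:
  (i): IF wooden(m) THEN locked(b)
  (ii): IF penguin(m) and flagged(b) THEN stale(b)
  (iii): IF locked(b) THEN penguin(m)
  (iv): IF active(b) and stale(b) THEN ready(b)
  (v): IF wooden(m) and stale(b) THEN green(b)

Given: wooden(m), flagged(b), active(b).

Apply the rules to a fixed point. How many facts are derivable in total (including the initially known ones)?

8

Round 1: (i) [IF wooden(m) THEN locked(b)]. Adds locked(b).
Round 2: (iii) [IF locked(b) THEN penguin(m)]. Adds penguin(m).
Round 3: (ii) [IF penguin(m) and flagged(b) THEN stale(b)]. Adds stale(b).
Round 4: (iv) [IF active(b) and stale(b) THEN ready(b)]; (v) [IF wooden(m) and stale(b) THEN green(b)]. Adds ready(b), green(b).
Closure: {active(b), flagged(b), green(b), locked(b), penguin(m), ready(b), stale(b), wooden(m)} — 8 facts.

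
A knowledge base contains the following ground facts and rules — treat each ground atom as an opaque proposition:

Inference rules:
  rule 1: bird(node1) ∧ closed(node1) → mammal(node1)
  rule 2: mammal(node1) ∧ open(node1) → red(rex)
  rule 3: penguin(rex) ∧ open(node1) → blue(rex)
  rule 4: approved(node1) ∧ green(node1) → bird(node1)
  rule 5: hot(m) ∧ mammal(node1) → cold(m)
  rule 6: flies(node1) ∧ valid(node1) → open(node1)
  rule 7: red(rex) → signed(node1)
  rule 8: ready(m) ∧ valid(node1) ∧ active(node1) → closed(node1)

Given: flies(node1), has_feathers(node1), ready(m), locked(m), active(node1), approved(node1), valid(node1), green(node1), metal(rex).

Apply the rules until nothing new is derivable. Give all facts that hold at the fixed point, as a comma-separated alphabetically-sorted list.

Round 1 fires rule 4, rule 6, rule 8, giving bird(node1), open(node1), closed(node1).
Round 2 fires rule 1, giving mammal(node1).
Round 3 fires rule 2, giving red(rex).
Round 4 fires rule 7, giving signed(node1).

active(node1), approved(node1), bird(node1), closed(node1), flies(node1), green(node1), has_feathers(node1), locked(m), mammal(node1), metal(rex), open(node1), ready(m), red(rex), signed(node1), valid(node1)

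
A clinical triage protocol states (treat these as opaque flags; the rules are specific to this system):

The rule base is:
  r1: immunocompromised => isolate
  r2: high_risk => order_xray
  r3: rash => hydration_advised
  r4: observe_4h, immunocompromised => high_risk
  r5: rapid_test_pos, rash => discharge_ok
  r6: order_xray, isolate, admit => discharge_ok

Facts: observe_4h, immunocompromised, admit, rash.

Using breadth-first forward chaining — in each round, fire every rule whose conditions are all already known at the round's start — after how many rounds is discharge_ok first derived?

Round 1: r1 [immunocompromised => isolate]; r3 [rash => hydration_advised]; r4 [observe_4h, immunocompromised => high_risk]. New: isolate, hydration_advised, high_risk.
Round 2: r2 [high_risk => order_xray]. New: order_xray.
Round 3: r6 [order_xray, isolate, admit => discharge_ok]. New: discharge_ok.
discharge_ok first appears in round 3.

3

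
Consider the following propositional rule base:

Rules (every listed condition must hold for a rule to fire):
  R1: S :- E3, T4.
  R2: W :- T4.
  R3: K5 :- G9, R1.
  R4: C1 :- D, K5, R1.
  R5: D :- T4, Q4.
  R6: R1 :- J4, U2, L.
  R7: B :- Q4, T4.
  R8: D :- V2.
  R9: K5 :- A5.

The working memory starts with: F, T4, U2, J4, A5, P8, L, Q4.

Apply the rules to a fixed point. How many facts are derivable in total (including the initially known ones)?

14

Round 1: R2 [W :- T4.]; R5 [D :- T4, Q4.]; R6 [R1 :- J4, U2, L.]; R7 [B :- Q4, T4.]; R9 [K5 :- A5.]. Adds W, D, R1, B, K5.
Round 2: R4 [C1 :- D, K5, R1.]. Adds C1.
Closure: {A5, B, C1, D, F, J4, K5, L, P8, Q4, R1, T4, U2, W} — 14 facts.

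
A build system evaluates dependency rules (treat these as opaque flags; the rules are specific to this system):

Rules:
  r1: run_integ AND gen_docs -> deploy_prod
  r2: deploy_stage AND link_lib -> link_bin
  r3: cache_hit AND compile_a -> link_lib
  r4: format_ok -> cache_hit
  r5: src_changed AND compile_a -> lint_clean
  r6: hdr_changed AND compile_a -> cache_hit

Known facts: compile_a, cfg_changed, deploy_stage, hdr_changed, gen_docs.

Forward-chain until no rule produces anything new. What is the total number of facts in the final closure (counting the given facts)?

8

Round 1: r6 [hdr_changed AND compile_a -> cache_hit]. New: cache_hit.
Round 2: r3 [cache_hit AND compile_a -> link_lib]. New: link_lib.
Round 3: r2 [deploy_stage AND link_lib -> link_bin]. New: link_bin.
Closure: {cache_hit, cfg_changed, compile_a, deploy_stage, gen_docs, hdr_changed, link_bin, link_lib} — 8 facts.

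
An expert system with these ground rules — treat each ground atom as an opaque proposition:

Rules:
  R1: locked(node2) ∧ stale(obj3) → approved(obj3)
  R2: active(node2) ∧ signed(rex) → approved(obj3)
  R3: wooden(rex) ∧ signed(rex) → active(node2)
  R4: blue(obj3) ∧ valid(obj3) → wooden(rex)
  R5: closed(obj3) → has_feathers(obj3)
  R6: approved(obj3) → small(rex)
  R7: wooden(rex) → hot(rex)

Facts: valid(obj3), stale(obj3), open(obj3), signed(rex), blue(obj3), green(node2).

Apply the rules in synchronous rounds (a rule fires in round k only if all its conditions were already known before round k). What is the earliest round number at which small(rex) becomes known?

Round 1: R4 [blue(obj3) ∧ valid(obj3) → wooden(rex)]. New: wooden(rex).
Round 2: R3 [wooden(rex) ∧ signed(rex) → active(node2)]; R7 [wooden(rex) → hot(rex)]. New: active(node2), hot(rex).
Round 3: R2 [active(node2) ∧ signed(rex) → approved(obj3)]. New: approved(obj3).
Round 4: R6 [approved(obj3) → small(rex)]. New: small(rex).
small(rex) first appears in round 4.

4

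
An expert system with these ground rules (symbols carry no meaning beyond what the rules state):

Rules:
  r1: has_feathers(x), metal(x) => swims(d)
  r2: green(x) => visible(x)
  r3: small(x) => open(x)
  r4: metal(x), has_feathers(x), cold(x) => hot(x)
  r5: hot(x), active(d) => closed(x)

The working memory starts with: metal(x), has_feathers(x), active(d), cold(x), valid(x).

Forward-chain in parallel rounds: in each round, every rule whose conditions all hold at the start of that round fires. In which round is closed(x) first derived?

2

Round 1 fires r1, r4, giving swims(d), hot(x).
Round 2 fires r5, giving closed(x).
closed(x) first appears in round 2.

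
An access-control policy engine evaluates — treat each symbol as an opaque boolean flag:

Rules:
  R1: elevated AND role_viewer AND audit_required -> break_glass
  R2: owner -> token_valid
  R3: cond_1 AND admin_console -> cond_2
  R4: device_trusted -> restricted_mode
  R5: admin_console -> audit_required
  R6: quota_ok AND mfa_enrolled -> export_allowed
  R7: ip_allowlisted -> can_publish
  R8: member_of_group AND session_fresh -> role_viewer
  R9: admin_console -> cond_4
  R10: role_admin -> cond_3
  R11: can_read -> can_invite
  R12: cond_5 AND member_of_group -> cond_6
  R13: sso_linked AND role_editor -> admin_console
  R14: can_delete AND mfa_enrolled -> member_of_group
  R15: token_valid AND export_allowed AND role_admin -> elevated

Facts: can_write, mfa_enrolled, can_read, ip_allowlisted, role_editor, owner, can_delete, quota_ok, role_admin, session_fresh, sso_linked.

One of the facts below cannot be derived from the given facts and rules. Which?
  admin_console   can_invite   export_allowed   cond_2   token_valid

Round 1: R2 [owner -> token_valid]; R6 [quota_ok AND mfa_enrolled -> export_allowed]; R7 [ip_allowlisted -> can_publish]; R10 [role_admin -> cond_3]; R11 [can_read -> can_invite]; R13 [sso_linked AND role_editor -> admin_console]; R14 [can_delete AND mfa_enrolled -> member_of_group]. New: token_valid, export_allowed, can_publish, cond_3, can_invite, admin_console, member_of_group.
Round 2: R5 [admin_console -> audit_required]; R8 [member_of_group AND session_fresh -> role_viewer]; R9 [admin_console -> cond_4]; R15 [token_valid AND export_allowed AND role_admin -> elevated]. New: audit_required, role_viewer, cond_4, elevated.
Round 3: R1 [elevated AND role_viewer AND audit_required -> break_glass]. New: break_glass.
Derived: export_allowed (round 1), can_invite (round 1), token_valid (round 1), admin_console (round 1). cond_2 never appears in any round.

cond_2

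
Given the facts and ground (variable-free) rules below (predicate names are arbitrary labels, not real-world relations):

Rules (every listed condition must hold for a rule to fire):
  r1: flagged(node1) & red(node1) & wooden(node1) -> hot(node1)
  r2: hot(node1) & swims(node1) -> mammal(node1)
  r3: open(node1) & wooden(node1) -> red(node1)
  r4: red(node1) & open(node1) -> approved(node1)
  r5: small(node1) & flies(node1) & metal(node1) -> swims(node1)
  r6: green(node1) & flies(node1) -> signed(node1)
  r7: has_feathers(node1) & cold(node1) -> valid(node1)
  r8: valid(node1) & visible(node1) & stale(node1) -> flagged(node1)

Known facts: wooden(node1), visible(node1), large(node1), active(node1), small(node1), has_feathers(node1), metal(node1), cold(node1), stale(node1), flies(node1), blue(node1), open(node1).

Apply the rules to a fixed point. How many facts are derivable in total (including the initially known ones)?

19

[1] r3 [open(node1) & wooden(node1) -> red(node1)]; r5 [small(node1) & flies(node1) & metal(node1) -> swims(node1)]; r7 [has_feathers(node1) & cold(node1) -> valid(node1)]. ⇒ new: red(node1), swims(node1), valid(node1).
[2] r4 [red(node1) & open(node1) -> approved(node1)]; r8 [valid(node1) & visible(node1) & stale(node1) -> flagged(node1)]. ⇒ new: approved(node1), flagged(node1).
[3] r1 [flagged(node1) & red(node1) & wooden(node1) -> hot(node1)]. ⇒ new: hot(node1).
[4] r2 [hot(node1) & swims(node1) -> mammal(node1)]. ⇒ new: mammal(node1).
Closure: {active(node1), approved(node1), blue(node1), cold(node1), flagged(node1), flies(node1), has_feathers(node1), hot(node1), large(node1), mammal(node1), metal(node1), open(node1), red(node1), small(node1), stale(node1), swims(node1), valid(node1), visible(node1), wooden(node1)} — 19 facts.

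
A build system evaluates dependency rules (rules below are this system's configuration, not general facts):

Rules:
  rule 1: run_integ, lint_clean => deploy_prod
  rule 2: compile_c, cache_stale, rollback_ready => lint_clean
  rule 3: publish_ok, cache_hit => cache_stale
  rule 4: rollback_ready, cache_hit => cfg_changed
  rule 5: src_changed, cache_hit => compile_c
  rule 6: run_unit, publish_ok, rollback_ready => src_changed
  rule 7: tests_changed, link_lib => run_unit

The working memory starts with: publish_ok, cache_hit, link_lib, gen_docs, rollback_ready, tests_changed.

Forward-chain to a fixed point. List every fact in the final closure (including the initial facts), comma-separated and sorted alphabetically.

cache_hit, cache_stale, cfg_changed, compile_c, gen_docs, link_lib, lint_clean, publish_ok, rollback_ready, run_unit, src_changed, tests_changed

[1] rule 3 [publish_ok, cache_hit => cache_stale]; rule 4 [rollback_ready, cache_hit => cfg_changed]; rule 7 [tests_changed, link_lib => run_unit]. ⇒ new: cache_stale, cfg_changed, run_unit.
[2] rule 6 [run_unit, publish_ok, rollback_ready => src_changed]. ⇒ new: src_changed.
[3] rule 5 [src_changed, cache_hit => compile_c]. ⇒ new: compile_c.
[4] rule 2 [compile_c, cache_stale, rollback_ready => lint_clean]. ⇒ new: lint_clean.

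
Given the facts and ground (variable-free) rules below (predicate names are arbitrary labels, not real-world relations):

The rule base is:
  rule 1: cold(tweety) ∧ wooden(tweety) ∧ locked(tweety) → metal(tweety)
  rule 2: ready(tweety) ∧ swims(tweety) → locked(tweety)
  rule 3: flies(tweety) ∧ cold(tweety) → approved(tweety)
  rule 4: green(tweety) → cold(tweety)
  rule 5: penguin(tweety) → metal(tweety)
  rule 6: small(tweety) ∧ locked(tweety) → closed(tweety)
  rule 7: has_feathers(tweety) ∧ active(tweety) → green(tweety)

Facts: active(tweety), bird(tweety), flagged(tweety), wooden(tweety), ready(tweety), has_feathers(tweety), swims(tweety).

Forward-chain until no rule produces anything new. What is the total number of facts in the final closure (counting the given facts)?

Round 1: rule 2 [ready(tweety) ∧ swims(tweety) → locked(tweety)]; rule 7 [has_feathers(tweety) ∧ active(tweety) → green(tweety)]. Adds locked(tweety), green(tweety).
Round 2: rule 4 [green(tweety) → cold(tweety)]. Adds cold(tweety).
Round 3: rule 1 [cold(tweety) ∧ wooden(tweety) ∧ locked(tweety) → metal(tweety)]. Adds metal(tweety).
Closure: {active(tweety), bird(tweety), cold(tweety), flagged(tweety), green(tweety), has_feathers(tweety), locked(tweety), metal(tweety), ready(tweety), swims(tweety), wooden(tweety)} — 11 facts.

11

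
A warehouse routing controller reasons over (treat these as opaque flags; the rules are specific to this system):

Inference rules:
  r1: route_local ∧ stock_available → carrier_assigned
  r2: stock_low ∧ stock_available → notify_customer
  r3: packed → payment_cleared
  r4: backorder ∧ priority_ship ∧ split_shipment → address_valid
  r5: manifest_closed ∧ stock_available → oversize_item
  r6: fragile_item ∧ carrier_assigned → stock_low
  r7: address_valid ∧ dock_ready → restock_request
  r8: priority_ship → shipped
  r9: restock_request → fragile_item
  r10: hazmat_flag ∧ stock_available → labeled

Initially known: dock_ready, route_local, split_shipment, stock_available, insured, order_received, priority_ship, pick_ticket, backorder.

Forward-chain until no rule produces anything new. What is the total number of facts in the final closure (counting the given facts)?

Round 1 fires r1, r4, r8, giving carrier_assigned, address_valid, shipped.
Round 2 fires r7, giving restock_request.
Round 3 fires r9, giving fragile_item.
Round 4 fires r6, giving stock_low.
Round 5 fires r2, giving notify_customer.
Closure: {address_valid, backorder, carrier_assigned, dock_ready, fragile_item, insured, notify_customer, order_received, pick_ticket, priority_ship, restock_request, route_local, shipped, split_shipment, stock_available, stock_low} — 16 facts.

16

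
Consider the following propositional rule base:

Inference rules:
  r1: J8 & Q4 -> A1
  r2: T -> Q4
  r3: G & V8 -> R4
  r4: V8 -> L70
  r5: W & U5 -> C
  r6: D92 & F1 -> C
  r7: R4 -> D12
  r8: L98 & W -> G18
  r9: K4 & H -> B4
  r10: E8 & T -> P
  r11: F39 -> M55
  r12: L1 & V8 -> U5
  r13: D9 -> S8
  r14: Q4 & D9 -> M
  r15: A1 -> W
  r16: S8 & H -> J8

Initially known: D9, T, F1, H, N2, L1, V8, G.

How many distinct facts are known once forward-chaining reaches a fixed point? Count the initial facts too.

19

Round 1 fires r2, r3, r4, r12, r13, giving Q4, R4, L70, U5, S8.
Round 2 fires r7, r14, r16, giving D12, M, J8.
Round 3 fires r1, giving A1.
Round 4 fires r15, giving W.
Round 5 fires r5, giving C.
Closure: {A1, C, D12, D9, F1, G, H, J8, L1, L70, M, N2, Q4, R4, S8, T, U5, V8, W} — 19 facts.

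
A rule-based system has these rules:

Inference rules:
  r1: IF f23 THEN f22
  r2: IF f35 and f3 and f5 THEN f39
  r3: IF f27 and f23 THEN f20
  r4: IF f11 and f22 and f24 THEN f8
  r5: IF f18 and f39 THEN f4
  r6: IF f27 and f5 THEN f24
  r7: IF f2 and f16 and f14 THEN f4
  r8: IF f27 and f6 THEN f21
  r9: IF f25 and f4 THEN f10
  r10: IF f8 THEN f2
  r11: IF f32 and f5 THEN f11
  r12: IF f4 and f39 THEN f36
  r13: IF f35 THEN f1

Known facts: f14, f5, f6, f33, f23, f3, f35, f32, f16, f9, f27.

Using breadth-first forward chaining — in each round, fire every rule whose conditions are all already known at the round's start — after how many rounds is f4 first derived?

Round 1 fires r1, r2, r3, r6, r8, r11, r13, giving f22, f39, f20, f24, f21, f11, f1.
Round 2 fires r4, giving f8.
Round 3 fires r10, giving f2.
Round 4 fires r7, giving f4.
f4 first appears in round 4.

4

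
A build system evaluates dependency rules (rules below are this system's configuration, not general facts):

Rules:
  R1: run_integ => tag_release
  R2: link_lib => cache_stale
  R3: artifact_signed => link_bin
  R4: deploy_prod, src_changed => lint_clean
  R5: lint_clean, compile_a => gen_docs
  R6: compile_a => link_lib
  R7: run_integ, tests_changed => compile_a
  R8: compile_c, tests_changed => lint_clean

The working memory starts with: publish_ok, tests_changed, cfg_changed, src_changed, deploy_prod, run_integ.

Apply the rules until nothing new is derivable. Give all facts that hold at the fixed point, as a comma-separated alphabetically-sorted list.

Round 1: R1 [run_integ => tag_release]; R4 [deploy_prod, src_changed => lint_clean]; R7 [run_integ, tests_changed => compile_a]. New: tag_release, lint_clean, compile_a.
Round 2: R5 [lint_clean, compile_a => gen_docs]; R6 [compile_a => link_lib]. New: gen_docs, link_lib.
Round 3: R2 [link_lib => cache_stale]. New: cache_stale.

cache_stale, cfg_changed, compile_a, deploy_prod, gen_docs, link_lib, lint_clean, publish_ok, run_integ, src_changed, tag_release, tests_changed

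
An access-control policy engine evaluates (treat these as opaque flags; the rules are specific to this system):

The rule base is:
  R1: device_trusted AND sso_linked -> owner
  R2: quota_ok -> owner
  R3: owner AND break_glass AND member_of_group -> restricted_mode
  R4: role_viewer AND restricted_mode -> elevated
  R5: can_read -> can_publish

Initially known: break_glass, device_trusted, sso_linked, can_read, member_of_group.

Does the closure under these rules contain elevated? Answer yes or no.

Round 1: R1 [device_trusted AND sso_linked -> owner]; R5 [can_read -> can_publish]. New: owner, can_publish.
Round 2: R3 [owner AND break_glass AND member_of_group -> restricted_mode]. New: restricted_mode.
Fixed point reached. elevated is concluded only by R4; R4 needs role_viewer (never derived).

no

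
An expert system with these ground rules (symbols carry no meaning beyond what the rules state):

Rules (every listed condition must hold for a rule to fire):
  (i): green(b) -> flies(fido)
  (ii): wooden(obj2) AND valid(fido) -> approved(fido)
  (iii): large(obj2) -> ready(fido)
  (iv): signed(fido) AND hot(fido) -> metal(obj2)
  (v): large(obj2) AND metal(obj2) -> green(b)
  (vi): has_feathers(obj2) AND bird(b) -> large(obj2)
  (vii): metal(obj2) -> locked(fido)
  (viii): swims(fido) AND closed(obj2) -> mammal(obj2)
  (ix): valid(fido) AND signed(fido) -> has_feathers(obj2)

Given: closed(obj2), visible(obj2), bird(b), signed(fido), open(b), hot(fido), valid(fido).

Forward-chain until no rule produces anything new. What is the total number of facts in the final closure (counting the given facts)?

14

Round 1: (iv) [signed(fido) AND hot(fido) -> metal(obj2)]; (ix) [valid(fido) AND signed(fido) -> has_feathers(obj2)]. New: metal(obj2), has_feathers(obj2).
Round 2: (vi) [has_feathers(obj2) AND bird(b) -> large(obj2)]; (vii) [metal(obj2) -> locked(fido)]. New: large(obj2), locked(fido).
Round 3: (iii) [large(obj2) -> ready(fido)]; (v) [large(obj2) AND metal(obj2) -> green(b)]. New: ready(fido), green(b).
Round 4: (i) [green(b) -> flies(fido)]. New: flies(fido).
Closure: {bird(b), closed(obj2), flies(fido), green(b), has_feathers(obj2), hot(fido), large(obj2), locked(fido), metal(obj2), open(b), ready(fido), signed(fido), valid(fido), visible(obj2)} — 14 facts.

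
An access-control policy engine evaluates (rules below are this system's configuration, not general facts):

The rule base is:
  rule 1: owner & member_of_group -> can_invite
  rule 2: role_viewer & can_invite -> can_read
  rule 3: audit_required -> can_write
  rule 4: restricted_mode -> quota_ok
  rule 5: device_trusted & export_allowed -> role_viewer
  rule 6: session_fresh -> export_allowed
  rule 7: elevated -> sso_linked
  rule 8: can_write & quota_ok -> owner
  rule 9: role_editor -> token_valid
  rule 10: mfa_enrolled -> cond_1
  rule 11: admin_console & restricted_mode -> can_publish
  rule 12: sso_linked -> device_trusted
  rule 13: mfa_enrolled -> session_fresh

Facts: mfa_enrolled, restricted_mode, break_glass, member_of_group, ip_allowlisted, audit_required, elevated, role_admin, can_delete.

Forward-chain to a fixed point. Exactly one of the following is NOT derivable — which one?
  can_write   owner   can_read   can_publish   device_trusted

can_publish

Round 1 — rule 3, rule 4, rule 7, rule 10, rule 13, derive can_write, quota_ok, sso_linked, cond_1, session_fresh.
Round 2 — rule 6, rule 8, rule 12, derive export_allowed, owner, device_trusted.
Round 3 — rule 1, rule 5, derive can_invite, role_viewer.
Round 4 — rule 2, derive can_read.
Derived: device_trusted (round 2), can_write (round 1), owner (round 2), can_read (round 4). can_publish never appears in any round.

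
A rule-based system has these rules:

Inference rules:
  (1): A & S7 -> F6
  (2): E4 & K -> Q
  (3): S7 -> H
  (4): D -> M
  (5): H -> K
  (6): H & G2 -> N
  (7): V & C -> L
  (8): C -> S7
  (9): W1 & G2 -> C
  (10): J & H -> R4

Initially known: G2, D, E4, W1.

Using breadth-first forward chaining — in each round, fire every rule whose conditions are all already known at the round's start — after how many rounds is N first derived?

4

Round 1: (4) [D -> M]; (9) [W1 & G2 -> C]. New: M, C.
Round 2: (8) [C -> S7]. New: S7.
Round 3: (3) [S7 -> H]. New: H.
Round 4: (5) [H -> K]; (6) [H & G2 -> N]. New: K, N.
N first appears in round 4.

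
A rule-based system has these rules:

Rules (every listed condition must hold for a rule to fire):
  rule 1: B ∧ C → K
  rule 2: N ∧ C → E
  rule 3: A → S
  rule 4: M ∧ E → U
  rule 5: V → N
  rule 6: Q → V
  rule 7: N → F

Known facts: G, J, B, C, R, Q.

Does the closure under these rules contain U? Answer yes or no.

[1] rule 1 [B ∧ C → K]; rule 6 [Q → V]. ⇒ new: K, V.
[2] rule 5 [V → N]. ⇒ new: N.
[3] rule 2 [N ∧ C → E]; rule 7 [N → F]. ⇒ new: E, F.
Fixed point reached. U is concluded only by rule 4; rule 4 needs M (never derived).

no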